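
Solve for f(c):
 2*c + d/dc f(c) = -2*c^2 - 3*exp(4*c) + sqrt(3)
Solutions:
 f(c) = C1 - 2*c^3/3 - c^2 + sqrt(3)*c - 3*exp(4*c)/4


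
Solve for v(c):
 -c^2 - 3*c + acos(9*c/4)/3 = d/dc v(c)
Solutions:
 v(c) = C1 - c^3/3 - 3*c^2/2 + c*acos(9*c/4)/3 - sqrt(16 - 81*c^2)/27


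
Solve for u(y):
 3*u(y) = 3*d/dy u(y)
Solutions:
 u(y) = C1*exp(y)


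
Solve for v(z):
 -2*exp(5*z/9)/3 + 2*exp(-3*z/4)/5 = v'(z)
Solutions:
 v(z) = C1 - 6*exp(5*z/9)/5 - 8*exp(-3*z/4)/15


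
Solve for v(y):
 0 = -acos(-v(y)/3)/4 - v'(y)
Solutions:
 Integral(1/acos(-_y/3), (_y, v(y))) = C1 - y/4


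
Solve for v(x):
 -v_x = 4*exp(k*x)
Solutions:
 v(x) = C1 - 4*exp(k*x)/k


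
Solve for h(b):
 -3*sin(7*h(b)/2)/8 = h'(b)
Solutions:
 3*b/8 + log(cos(7*h(b)/2) - 1)/7 - log(cos(7*h(b)/2) + 1)/7 = C1


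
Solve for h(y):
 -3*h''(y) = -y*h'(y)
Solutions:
 h(y) = C1 + C2*erfi(sqrt(6)*y/6)


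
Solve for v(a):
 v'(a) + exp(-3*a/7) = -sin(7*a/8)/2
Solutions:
 v(a) = C1 + 4*cos(7*a/8)/7 + 7*exp(-3*a/7)/3


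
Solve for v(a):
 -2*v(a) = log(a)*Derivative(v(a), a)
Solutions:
 v(a) = C1*exp(-2*li(a))


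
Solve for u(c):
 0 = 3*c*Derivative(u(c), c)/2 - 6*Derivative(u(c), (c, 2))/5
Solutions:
 u(c) = C1 + C2*erfi(sqrt(10)*c/4)


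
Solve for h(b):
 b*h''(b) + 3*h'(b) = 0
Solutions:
 h(b) = C1 + C2/b^2


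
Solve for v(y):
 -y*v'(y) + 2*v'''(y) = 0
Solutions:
 v(y) = C1 + Integral(C2*airyai(2^(2/3)*y/2) + C3*airybi(2^(2/3)*y/2), y)


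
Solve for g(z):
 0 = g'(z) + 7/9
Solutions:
 g(z) = C1 - 7*z/9


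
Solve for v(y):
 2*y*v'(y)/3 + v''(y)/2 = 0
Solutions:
 v(y) = C1 + C2*erf(sqrt(6)*y/3)


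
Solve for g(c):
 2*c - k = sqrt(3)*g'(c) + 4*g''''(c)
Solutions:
 g(c) = C1 + C4*exp(-2^(1/3)*3^(1/6)*c/2) + sqrt(3)*c^2/3 - sqrt(3)*c*k/3 + (C2*sin(2^(1/3)*3^(2/3)*c/4) + C3*cos(2^(1/3)*3^(2/3)*c/4))*exp(2^(1/3)*3^(1/6)*c/4)


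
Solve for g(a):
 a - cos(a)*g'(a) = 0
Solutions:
 g(a) = C1 + Integral(a/cos(a), a)


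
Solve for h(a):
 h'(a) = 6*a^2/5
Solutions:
 h(a) = C1 + 2*a^3/5


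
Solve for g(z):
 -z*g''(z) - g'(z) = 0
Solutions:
 g(z) = C1 + C2*log(z)


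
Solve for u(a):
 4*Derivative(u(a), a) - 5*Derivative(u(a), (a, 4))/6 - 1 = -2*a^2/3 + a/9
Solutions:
 u(a) = C1 + C4*exp(2*3^(1/3)*5^(2/3)*a/5) - a^3/18 + a^2/72 + a/4 + (C2*sin(3^(5/6)*5^(2/3)*a/5) + C3*cos(3^(5/6)*5^(2/3)*a/5))*exp(-3^(1/3)*5^(2/3)*a/5)


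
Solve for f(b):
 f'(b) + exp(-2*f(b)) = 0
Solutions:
 f(b) = log(-sqrt(C1 - 2*b))
 f(b) = log(C1 - 2*b)/2


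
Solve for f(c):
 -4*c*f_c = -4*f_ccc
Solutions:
 f(c) = C1 + Integral(C2*airyai(c) + C3*airybi(c), c)


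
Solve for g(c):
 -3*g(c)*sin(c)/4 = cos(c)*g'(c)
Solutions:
 g(c) = C1*cos(c)^(3/4)


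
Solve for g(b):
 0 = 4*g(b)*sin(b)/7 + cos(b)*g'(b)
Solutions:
 g(b) = C1*cos(b)^(4/7)


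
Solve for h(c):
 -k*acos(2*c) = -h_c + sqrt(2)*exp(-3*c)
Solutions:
 h(c) = C1 + c*k*acos(2*c) - k*sqrt(1 - 4*c^2)/2 - sqrt(2)*exp(-3*c)/3


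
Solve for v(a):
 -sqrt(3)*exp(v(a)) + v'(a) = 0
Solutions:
 v(a) = log(-1/(C1 + sqrt(3)*a))


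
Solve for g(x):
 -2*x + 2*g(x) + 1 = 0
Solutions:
 g(x) = x - 1/2


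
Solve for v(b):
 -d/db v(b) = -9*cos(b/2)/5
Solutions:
 v(b) = C1 + 18*sin(b/2)/5


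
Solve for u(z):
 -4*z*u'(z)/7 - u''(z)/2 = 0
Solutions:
 u(z) = C1 + C2*erf(2*sqrt(7)*z/7)


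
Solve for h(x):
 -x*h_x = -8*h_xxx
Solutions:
 h(x) = C1 + Integral(C2*airyai(x/2) + C3*airybi(x/2), x)


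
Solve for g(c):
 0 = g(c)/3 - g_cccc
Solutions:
 g(c) = C1*exp(-3^(3/4)*c/3) + C2*exp(3^(3/4)*c/3) + C3*sin(3^(3/4)*c/3) + C4*cos(3^(3/4)*c/3)


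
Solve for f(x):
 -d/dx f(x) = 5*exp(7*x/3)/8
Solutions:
 f(x) = C1 - 15*exp(7*x/3)/56


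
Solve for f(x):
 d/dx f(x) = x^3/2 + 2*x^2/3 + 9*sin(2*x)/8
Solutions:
 f(x) = C1 + x^4/8 + 2*x^3/9 - 9*cos(2*x)/16


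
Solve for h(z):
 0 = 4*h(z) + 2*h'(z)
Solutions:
 h(z) = C1*exp(-2*z)


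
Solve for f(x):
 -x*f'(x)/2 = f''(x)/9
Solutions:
 f(x) = C1 + C2*erf(3*x/2)


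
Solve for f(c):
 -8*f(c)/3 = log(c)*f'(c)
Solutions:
 f(c) = C1*exp(-8*li(c)/3)


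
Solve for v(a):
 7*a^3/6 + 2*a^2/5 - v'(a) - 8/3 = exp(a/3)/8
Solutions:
 v(a) = C1 + 7*a^4/24 + 2*a^3/15 - 8*a/3 - 3*exp(a/3)/8


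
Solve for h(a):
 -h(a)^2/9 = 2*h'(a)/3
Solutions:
 h(a) = 6/(C1 + a)


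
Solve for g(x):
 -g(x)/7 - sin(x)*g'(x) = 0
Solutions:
 g(x) = C1*(cos(x) + 1)^(1/14)/(cos(x) - 1)^(1/14)


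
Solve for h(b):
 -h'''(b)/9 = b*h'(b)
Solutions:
 h(b) = C1 + Integral(C2*airyai(-3^(2/3)*b) + C3*airybi(-3^(2/3)*b), b)


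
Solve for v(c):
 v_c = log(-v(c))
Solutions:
 -li(-v(c)) = C1 + c


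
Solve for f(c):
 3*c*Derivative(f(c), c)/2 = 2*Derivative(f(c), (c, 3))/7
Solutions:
 f(c) = C1 + Integral(C2*airyai(42^(1/3)*c/2) + C3*airybi(42^(1/3)*c/2), c)


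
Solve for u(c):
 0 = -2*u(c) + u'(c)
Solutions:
 u(c) = C1*exp(2*c)


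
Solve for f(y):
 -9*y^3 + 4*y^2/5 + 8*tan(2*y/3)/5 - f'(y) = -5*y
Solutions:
 f(y) = C1 - 9*y^4/4 + 4*y^3/15 + 5*y^2/2 - 12*log(cos(2*y/3))/5


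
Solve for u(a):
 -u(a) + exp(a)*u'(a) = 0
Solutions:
 u(a) = C1*exp(-exp(-a))


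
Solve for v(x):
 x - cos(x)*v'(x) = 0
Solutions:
 v(x) = C1 + Integral(x/cos(x), x)


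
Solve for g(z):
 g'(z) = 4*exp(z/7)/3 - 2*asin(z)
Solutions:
 g(z) = C1 - 2*z*asin(z) - 2*sqrt(1 - z^2) + 28*exp(z/7)/3


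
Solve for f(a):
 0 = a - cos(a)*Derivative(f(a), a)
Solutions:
 f(a) = C1 + Integral(a/cos(a), a)


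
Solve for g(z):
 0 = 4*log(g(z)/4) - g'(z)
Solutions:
 Integral(1/(-log(_y) + 2*log(2)), (_y, g(z)))/4 = C1 - z


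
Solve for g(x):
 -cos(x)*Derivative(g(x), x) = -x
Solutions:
 g(x) = C1 + Integral(x/cos(x), x)


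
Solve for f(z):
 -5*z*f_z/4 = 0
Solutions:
 f(z) = C1


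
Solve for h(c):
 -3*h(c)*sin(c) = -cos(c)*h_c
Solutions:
 h(c) = C1/cos(c)^3


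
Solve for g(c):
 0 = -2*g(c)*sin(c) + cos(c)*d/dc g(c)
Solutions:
 g(c) = C1/cos(c)^2


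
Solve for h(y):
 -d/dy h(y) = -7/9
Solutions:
 h(y) = C1 + 7*y/9


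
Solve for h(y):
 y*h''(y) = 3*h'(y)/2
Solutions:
 h(y) = C1 + C2*y^(5/2)


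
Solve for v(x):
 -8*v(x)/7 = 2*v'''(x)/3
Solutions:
 v(x) = C3*exp(x*(-12^(1/3)*7^(2/3) + 3*14^(2/3)*3^(1/3))/28)*sin(14^(2/3)*3^(5/6)*x/14) + C4*exp(x*(-12^(1/3)*7^(2/3) + 3*14^(2/3)*3^(1/3))/28)*cos(14^(2/3)*3^(5/6)*x/14) + C5*exp(-x*(12^(1/3)*7^(2/3) + 3*14^(2/3)*3^(1/3))/28) + (C1*sin(14^(2/3)*3^(5/6)*x/14) + C2*cos(14^(2/3)*3^(5/6)*x/14))*exp(12^(1/3)*7^(2/3)*x/14)


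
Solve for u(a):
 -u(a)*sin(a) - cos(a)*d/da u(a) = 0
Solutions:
 u(a) = C1*cos(a)


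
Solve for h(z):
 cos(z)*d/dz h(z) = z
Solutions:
 h(z) = C1 + Integral(z/cos(z), z)


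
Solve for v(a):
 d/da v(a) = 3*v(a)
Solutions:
 v(a) = C1*exp(3*a)


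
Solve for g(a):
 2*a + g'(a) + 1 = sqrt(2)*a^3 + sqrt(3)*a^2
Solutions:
 g(a) = C1 + sqrt(2)*a^4/4 + sqrt(3)*a^3/3 - a^2 - a


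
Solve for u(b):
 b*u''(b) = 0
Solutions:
 u(b) = C1 + C2*b


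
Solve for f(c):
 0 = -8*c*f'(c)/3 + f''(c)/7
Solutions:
 f(c) = C1 + C2*erfi(2*sqrt(21)*c/3)


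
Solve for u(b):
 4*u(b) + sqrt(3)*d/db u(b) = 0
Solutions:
 u(b) = C1*exp(-4*sqrt(3)*b/3)


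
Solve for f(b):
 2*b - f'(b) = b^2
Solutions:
 f(b) = C1 - b^3/3 + b^2


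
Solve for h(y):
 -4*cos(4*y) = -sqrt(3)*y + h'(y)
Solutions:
 h(y) = C1 + sqrt(3)*y^2/2 - sin(4*y)


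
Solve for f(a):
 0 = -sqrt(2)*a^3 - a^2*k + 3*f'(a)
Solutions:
 f(a) = C1 + sqrt(2)*a^4/12 + a^3*k/9


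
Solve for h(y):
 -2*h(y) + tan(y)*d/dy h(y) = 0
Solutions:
 h(y) = C1*sin(y)^2


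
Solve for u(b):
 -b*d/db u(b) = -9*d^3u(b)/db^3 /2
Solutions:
 u(b) = C1 + Integral(C2*airyai(6^(1/3)*b/3) + C3*airybi(6^(1/3)*b/3), b)


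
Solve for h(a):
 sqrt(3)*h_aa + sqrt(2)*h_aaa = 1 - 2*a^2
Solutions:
 h(a) = C1 + C2*a + C3*exp(-sqrt(6)*a/2) - sqrt(3)*a^4/18 + 2*sqrt(2)*a^3/9 - 5*sqrt(3)*a^2/18


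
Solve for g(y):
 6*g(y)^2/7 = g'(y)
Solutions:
 g(y) = -7/(C1 + 6*y)


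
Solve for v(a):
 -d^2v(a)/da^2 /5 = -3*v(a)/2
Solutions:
 v(a) = C1*exp(-sqrt(30)*a/2) + C2*exp(sqrt(30)*a/2)


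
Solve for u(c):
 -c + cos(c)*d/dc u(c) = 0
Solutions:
 u(c) = C1 + Integral(c/cos(c), c)


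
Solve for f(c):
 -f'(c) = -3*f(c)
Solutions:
 f(c) = C1*exp(3*c)


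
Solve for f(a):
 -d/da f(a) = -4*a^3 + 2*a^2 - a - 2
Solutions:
 f(a) = C1 + a^4 - 2*a^3/3 + a^2/2 + 2*a


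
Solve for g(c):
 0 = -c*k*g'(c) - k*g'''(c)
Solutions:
 g(c) = C1 + Integral(C2*airyai(-c) + C3*airybi(-c), c)


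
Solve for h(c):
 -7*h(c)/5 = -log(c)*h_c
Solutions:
 h(c) = C1*exp(7*li(c)/5)


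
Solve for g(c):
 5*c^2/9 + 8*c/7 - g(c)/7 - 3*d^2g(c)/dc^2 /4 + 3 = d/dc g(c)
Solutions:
 g(c) = C1*exp(2*c*(-7 + 2*sqrt(7))/21) + C2*exp(-2*c*(2*sqrt(7) + 7)/21) + 35*c^2/9 - 418*c/9 + 5495/18


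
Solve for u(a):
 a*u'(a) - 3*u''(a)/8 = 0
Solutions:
 u(a) = C1 + C2*erfi(2*sqrt(3)*a/3)


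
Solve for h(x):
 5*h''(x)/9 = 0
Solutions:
 h(x) = C1 + C2*x


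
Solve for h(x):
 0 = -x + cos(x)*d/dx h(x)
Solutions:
 h(x) = C1 + Integral(x/cos(x), x)


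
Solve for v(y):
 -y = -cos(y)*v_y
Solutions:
 v(y) = C1 + Integral(y/cos(y), y)


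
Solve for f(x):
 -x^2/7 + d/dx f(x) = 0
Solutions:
 f(x) = C1 + x^3/21


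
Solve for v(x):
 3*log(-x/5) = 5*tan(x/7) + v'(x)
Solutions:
 v(x) = C1 + 3*x*log(-x) - 3*x*log(5) - 3*x + 35*log(cos(x/7))


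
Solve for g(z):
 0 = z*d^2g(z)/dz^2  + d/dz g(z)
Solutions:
 g(z) = C1 + C2*log(z)


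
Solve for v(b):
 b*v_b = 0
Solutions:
 v(b) = C1


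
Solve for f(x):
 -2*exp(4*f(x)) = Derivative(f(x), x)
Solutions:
 f(x) = log(-I*(1/(C1 + 8*x))^(1/4))
 f(x) = log(I*(1/(C1 + 8*x))^(1/4))
 f(x) = log(-(1/(C1 + 8*x))^(1/4))
 f(x) = log(1/(C1 + 8*x))/4


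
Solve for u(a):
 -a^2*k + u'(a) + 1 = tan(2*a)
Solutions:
 u(a) = C1 + a^3*k/3 - a - log(cos(2*a))/2


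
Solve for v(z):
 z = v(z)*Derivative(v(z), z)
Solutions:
 v(z) = -sqrt(C1 + z^2)
 v(z) = sqrt(C1 + z^2)


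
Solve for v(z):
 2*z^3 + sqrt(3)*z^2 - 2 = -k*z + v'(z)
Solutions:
 v(z) = C1 + k*z^2/2 + z^4/2 + sqrt(3)*z^3/3 - 2*z


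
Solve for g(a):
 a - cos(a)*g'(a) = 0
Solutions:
 g(a) = C1 + Integral(a/cos(a), a)


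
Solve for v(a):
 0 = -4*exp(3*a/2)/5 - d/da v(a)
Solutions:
 v(a) = C1 - 8*exp(3*a/2)/15


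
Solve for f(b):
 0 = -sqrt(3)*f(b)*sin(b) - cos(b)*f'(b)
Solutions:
 f(b) = C1*cos(b)^(sqrt(3))


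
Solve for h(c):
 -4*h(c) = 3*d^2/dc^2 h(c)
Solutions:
 h(c) = C1*sin(2*sqrt(3)*c/3) + C2*cos(2*sqrt(3)*c/3)


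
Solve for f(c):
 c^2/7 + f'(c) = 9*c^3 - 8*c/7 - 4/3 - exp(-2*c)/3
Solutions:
 f(c) = C1 + 9*c^4/4 - c^3/21 - 4*c^2/7 - 4*c/3 + exp(-2*c)/6


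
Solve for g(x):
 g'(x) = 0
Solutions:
 g(x) = C1


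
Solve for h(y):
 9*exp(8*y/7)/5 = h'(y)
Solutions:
 h(y) = C1 + 63*exp(8*y/7)/40


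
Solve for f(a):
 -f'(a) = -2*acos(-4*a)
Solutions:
 f(a) = C1 + 2*a*acos(-4*a) + sqrt(1 - 16*a^2)/2


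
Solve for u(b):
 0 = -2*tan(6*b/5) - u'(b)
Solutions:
 u(b) = C1 + 5*log(cos(6*b/5))/3


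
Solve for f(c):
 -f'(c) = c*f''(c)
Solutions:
 f(c) = C1 + C2*log(c)


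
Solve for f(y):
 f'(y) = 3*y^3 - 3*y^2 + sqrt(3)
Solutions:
 f(y) = C1 + 3*y^4/4 - y^3 + sqrt(3)*y


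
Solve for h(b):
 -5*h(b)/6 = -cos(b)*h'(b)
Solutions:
 h(b) = C1*(sin(b) + 1)^(5/12)/(sin(b) - 1)^(5/12)


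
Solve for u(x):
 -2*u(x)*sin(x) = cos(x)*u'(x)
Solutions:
 u(x) = C1*cos(x)^2


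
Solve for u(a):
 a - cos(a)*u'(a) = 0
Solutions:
 u(a) = C1 + Integral(a/cos(a), a)


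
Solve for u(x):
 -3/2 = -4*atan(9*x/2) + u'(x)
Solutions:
 u(x) = C1 + 4*x*atan(9*x/2) - 3*x/2 - 4*log(81*x^2 + 4)/9


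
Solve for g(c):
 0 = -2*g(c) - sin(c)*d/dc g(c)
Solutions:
 g(c) = C1*(cos(c) + 1)/(cos(c) - 1)


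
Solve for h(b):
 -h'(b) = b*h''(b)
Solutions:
 h(b) = C1 + C2*log(b)


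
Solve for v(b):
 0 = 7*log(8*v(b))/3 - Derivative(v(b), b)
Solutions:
 -3*Integral(1/(log(_y) + 3*log(2)), (_y, v(b)))/7 = C1 - b


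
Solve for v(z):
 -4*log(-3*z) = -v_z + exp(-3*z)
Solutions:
 v(z) = C1 + 4*z*log(-z) + 4*z*(-1 + log(3)) - exp(-3*z)/3


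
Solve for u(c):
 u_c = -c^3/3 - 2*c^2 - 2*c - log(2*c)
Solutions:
 u(c) = C1 - c^4/12 - 2*c^3/3 - c^2 - c*log(c) - c*log(2) + c


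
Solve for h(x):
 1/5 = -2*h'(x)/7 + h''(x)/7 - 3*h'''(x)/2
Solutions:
 h(x) = C1 - 7*x/10 + (C2*sin(sqrt(83)*x/21) + C3*cos(sqrt(83)*x/21))*exp(x/21)


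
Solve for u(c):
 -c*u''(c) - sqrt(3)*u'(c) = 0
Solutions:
 u(c) = C1 + C2*c^(1 - sqrt(3))


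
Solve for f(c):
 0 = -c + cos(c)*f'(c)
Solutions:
 f(c) = C1 + Integral(c/cos(c), c)


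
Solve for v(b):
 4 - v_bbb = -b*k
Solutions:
 v(b) = C1 + C2*b + C3*b^2 + b^4*k/24 + 2*b^3/3


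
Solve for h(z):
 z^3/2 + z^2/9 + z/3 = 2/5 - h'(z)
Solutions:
 h(z) = C1 - z^4/8 - z^3/27 - z^2/6 + 2*z/5


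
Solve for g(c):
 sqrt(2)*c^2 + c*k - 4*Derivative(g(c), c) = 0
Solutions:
 g(c) = C1 + sqrt(2)*c^3/12 + c^2*k/8


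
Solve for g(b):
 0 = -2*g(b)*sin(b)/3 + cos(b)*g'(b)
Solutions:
 g(b) = C1/cos(b)^(2/3)


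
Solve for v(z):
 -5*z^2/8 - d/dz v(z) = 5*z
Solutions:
 v(z) = C1 - 5*z^3/24 - 5*z^2/2


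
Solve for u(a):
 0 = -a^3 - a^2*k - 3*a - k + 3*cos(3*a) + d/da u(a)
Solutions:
 u(a) = C1 + a^4/4 + a^3*k/3 + 3*a^2/2 + a*k - sin(3*a)


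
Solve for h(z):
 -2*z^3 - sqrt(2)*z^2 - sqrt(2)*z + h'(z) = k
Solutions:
 h(z) = C1 + k*z + z^4/2 + sqrt(2)*z^3/3 + sqrt(2)*z^2/2


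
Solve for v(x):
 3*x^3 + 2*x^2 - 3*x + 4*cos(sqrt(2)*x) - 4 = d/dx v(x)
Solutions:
 v(x) = C1 + 3*x^4/4 + 2*x^3/3 - 3*x^2/2 - 4*x + 2*sqrt(2)*sin(sqrt(2)*x)


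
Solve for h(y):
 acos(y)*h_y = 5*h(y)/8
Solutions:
 h(y) = C1*exp(5*Integral(1/acos(y), y)/8)


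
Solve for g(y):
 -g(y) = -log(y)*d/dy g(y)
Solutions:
 g(y) = C1*exp(li(y))


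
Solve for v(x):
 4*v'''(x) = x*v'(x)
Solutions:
 v(x) = C1 + Integral(C2*airyai(2^(1/3)*x/2) + C3*airybi(2^(1/3)*x/2), x)


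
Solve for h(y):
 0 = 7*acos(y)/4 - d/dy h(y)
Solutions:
 h(y) = C1 + 7*y*acos(y)/4 - 7*sqrt(1 - y^2)/4


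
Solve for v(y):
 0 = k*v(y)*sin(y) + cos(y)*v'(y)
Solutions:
 v(y) = C1*exp(k*log(cos(y)))


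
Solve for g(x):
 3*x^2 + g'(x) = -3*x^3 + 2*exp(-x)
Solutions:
 g(x) = C1 - 3*x^4/4 - x^3 - 2*exp(-x)


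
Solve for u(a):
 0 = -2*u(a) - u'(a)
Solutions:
 u(a) = C1*exp(-2*a)


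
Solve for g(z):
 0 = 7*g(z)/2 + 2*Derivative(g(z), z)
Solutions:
 g(z) = C1*exp(-7*z/4)


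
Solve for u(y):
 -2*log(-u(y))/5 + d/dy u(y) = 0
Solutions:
 -li(-u(y)) = C1 + 2*y/5


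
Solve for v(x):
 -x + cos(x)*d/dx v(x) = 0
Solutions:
 v(x) = C1 + Integral(x/cos(x), x)


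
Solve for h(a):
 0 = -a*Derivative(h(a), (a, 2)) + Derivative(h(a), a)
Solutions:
 h(a) = C1 + C2*a^2


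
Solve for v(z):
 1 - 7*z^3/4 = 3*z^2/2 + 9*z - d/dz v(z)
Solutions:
 v(z) = C1 + 7*z^4/16 + z^3/2 + 9*z^2/2 - z


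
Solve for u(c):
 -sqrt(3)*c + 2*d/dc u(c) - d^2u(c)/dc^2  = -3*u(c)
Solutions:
 u(c) = C1*exp(-c) + C2*exp(3*c) + sqrt(3)*c/3 - 2*sqrt(3)/9


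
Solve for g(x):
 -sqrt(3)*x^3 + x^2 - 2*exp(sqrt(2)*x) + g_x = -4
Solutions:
 g(x) = C1 + sqrt(3)*x^4/4 - x^3/3 - 4*x + sqrt(2)*exp(sqrt(2)*x)


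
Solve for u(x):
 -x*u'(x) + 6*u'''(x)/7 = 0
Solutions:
 u(x) = C1 + Integral(C2*airyai(6^(2/3)*7^(1/3)*x/6) + C3*airybi(6^(2/3)*7^(1/3)*x/6), x)


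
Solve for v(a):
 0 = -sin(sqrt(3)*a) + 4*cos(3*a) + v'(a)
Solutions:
 v(a) = C1 - 4*sin(3*a)/3 - sqrt(3)*cos(sqrt(3)*a)/3


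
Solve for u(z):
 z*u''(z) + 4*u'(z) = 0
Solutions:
 u(z) = C1 + C2/z^3


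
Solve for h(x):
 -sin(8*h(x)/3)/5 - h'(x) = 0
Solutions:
 x/5 + 3*log(cos(8*h(x)/3) - 1)/16 - 3*log(cos(8*h(x)/3) + 1)/16 = C1


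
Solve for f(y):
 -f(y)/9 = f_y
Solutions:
 f(y) = C1*exp(-y/9)


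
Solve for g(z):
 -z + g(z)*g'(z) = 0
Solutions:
 g(z) = -sqrt(C1 + z^2)
 g(z) = sqrt(C1 + z^2)


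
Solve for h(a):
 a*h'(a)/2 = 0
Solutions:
 h(a) = C1


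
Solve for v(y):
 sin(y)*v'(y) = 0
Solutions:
 v(y) = C1


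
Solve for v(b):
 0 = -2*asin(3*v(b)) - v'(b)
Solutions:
 Integral(1/asin(3*_y), (_y, v(b))) = C1 - 2*b


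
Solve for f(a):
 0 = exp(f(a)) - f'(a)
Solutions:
 f(a) = log(-1/(C1 + a))


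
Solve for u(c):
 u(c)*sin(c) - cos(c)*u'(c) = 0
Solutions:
 u(c) = C1/cos(c)


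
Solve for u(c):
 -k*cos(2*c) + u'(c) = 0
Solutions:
 u(c) = C1 + k*sin(2*c)/2


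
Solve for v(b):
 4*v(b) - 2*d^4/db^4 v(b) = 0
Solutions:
 v(b) = C1*exp(-2^(1/4)*b) + C2*exp(2^(1/4)*b) + C3*sin(2^(1/4)*b) + C4*cos(2^(1/4)*b)


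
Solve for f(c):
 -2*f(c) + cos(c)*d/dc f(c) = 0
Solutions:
 f(c) = C1*(sin(c) + 1)/(sin(c) - 1)


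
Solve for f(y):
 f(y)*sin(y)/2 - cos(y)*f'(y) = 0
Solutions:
 f(y) = C1/sqrt(cos(y))


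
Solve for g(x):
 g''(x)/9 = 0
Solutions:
 g(x) = C1 + C2*x


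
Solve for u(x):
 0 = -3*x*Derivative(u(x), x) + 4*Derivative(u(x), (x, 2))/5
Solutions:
 u(x) = C1 + C2*erfi(sqrt(30)*x/4)


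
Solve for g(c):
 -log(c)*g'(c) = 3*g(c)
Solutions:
 g(c) = C1*exp(-3*li(c))


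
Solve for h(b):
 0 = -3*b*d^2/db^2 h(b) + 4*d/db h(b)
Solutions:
 h(b) = C1 + C2*b^(7/3)


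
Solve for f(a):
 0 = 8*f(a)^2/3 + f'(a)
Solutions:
 f(a) = 3/(C1 + 8*a)


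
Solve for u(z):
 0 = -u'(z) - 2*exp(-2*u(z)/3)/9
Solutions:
 u(z) = 3*log(-sqrt(C1 - 2*z)) - 6*log(3) + 3*log(6)/2
 u(z) = 3*log(C1 - 2*z)/2 - 6*log(3) + 3*log(6)/2


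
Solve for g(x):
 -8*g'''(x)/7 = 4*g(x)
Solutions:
 g(x) = C3*exp(-2^(2/3)*7^(1/3)*x/2) + (C1*sin(2^(2/3)*sqrt(3)*7^(1/3)*x/4) + C2*cos(2^(2/3)*sqrt(3)*7^(1/3)*x/4))*exp(2^(2/3)*7^(1/3)*x/4)


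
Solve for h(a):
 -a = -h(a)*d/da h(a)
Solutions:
 h(a) = -sqrt(C1 + a^2)
 h(a) = sqrt(C1 + a^2)


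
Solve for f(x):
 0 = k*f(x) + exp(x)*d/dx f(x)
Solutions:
 f(x) = C1*exp(k*exp(-x))


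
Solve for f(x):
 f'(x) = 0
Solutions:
 f(x) = C1


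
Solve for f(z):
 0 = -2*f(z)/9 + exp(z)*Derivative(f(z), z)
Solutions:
 f(z) = C1*exp(-2*exp(-z)/9)


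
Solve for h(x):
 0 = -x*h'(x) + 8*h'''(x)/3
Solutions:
 h(x) = C1 + Integral(C2*airyai(3^(1/3)*x/2) + C3*airybi(3^(1/3)*x/2), x)


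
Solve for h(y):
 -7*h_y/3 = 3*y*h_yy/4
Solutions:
 h(y) = C1 + C2/y^(19/9)


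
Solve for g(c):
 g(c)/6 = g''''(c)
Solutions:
 g(c) = C1*exp(-6^(3/4)*c/6) + C2*exp(6^(3/4)*c/6) + C3*sin(6^(3/4)*c/6) + C4*cos(6^(3/4)*c/6)


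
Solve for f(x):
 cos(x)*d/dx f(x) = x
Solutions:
 f(x) = C1 + Integral(x/cos(x), x)


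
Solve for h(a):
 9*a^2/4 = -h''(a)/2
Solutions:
 h(a) = C1 + C2*a - 3*a^4/8


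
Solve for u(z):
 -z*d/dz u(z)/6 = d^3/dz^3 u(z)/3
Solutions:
 u(z) = C1 + Integral(C2*airyai(-2^(2/3)*z/2) + C3*airybi(-2^(2/3)*z/2), z)


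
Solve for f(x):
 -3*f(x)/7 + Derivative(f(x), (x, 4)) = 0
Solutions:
 f(x) = C1*exp(-3^(1/4)*7^(3/4)*x/7) + C2*exp(3^(1/4)*7^(3/4)*x/7) + C3*sin(3^(1/4)*7^(3/4)*x/7) + C4*cos(3^(1/4)*7^(3/4)*x/7)


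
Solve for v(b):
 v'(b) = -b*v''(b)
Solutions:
 v(b) = C1 + C2*log(b)


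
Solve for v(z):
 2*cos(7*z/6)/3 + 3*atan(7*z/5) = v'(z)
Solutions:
 v(z) = C1 + 3*z*atan(7*z/5) - 15*log(49*z^2 + 25)/14 + 4*sin(7*z/6)/7


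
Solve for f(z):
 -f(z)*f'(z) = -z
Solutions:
 f(z) = -sqrt(C1 + z^2)
 f(z) = sqrt(C1 + z^2)


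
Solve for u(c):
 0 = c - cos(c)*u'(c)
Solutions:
 u(c) = C1 + Integral(c/cos(c), c)


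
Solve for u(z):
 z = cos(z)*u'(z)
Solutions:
 u(z) = C1 + Integral(z/cos(z), z)


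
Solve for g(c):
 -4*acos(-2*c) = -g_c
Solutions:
 g(c) = C1 + 4*c*acos(-2*c) + 2*sqrt(1 - 4*c^2)


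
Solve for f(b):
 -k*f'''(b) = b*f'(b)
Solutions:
 f(b) = C1 + Integral(C2*airyai(b*(-1/k)^(1/3)) + C3*airybi(b*(-1/k)^(1/3)), b)


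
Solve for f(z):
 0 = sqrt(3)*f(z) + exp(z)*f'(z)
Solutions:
 f(z) = C1*exp(sqrt(3)*exp(-z))


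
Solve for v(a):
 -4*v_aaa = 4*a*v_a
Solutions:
 v(a) = C1 + Integral(C2*airyai(-a) + C3*airybi(-a), a)


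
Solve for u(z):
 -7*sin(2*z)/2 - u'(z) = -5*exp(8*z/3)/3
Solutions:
 u(z) = C1 + 5*exp(8*z/3)/8 + 7*cos(2*z)/4


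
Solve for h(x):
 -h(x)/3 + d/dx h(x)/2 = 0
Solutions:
 h(x) = C1*exp(2*x/3)


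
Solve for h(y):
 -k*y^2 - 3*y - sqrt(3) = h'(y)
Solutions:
 h(y) = C1 - k*y^3/3 - 3*y^2/2 - sqrt(3)*y


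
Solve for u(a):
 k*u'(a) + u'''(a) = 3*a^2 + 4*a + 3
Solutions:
 u(a) = C1 + C2*exp(-a*sqrt(-k)) + C3*exp(a*sqrt(-k)) + a^3/k + 2*a^2/k + 3*a/k - 6*a/k^2


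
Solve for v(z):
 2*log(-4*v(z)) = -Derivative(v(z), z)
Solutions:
 Integral(1/(log(-_y) + 2*log(2)), (_y, v(z)))/2 = C1 - z


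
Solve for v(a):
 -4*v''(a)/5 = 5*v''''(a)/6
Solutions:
 v(a) = C1 + C2*a + C3*sin(2*sqrt(6)*a/5) + C4*cos(2*sqrt(6)*a/5)


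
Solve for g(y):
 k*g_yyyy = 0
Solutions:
 g(y) = C1 + C2*y + C3*y^2 + C4*y^3


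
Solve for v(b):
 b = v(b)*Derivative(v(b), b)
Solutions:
 v(b) = -sqrt(C1 + b^2)
 v(b) = sqrt(C1 + b^2)


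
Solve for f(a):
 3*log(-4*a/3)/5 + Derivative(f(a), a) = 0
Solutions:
 f(a) = C1 - 3*a*log(-a)/5 + 3*a*(-2*log(2) + 1 + log(3))/5


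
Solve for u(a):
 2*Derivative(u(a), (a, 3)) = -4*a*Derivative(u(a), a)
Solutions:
 u(a) = C1 + Integral(C2*airyai(-2^(1/3)*a) + C3*airybi(-2^(1/3)*a), a)


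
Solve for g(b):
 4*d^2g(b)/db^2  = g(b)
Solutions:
 g(b) = C1*exp(-b/2) + C2*exp(b/2)


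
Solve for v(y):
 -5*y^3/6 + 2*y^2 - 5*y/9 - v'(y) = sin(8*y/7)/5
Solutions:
 v(y) = C1 - 5*y^4/24 + 2*y^3/3 - 5*y^2/18 + 7*cos(8*y/7)/40


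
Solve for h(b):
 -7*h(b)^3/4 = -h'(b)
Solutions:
 h(b) = -sqrt(2)*sqrt(-1/(C1 + 7*b))
 h(b) = sqrt(2)*sqrt(-1/(C1 + 7*b))


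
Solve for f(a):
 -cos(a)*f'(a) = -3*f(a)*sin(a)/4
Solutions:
 f(a) = C1/cos(a)^(3/4)


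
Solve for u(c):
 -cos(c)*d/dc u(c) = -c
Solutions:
 u(c) = C1 + Integral(c/cos(c), c)


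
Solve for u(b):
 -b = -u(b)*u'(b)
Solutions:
 u(b) = -sqrt(C1 + b^2)
 u(b) = sqrt(C1 + b^2)


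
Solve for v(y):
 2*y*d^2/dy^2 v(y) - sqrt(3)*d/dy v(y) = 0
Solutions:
 v(y) = C1 + C2*y^(sqrt(3)/2 + 1)


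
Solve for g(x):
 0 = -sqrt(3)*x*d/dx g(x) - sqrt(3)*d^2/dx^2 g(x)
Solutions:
 g(x) = C1 + C2*erf(sqrt(2)*x/2)


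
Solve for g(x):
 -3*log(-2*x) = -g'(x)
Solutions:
 g(x) = C1 + 3*x*log(-x) + 3*x*(-1 + log(2))


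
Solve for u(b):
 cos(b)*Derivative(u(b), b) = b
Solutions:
 u(b) = C1 + Integral(b/cos(b), b)


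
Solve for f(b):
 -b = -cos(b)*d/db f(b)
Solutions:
 f(b) = C1 + Integral(b/cos(b), b)


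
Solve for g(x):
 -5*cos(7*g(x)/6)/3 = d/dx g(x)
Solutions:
 5*x/3 - 3*log(sin(7*g(x)/6) - 1)/7 + 3*log(sin(7*g(x)/6) + 1)/7 = C1


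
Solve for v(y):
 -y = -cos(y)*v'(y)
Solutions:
 v(y) = C1 + Integral(y/cos(y), y)


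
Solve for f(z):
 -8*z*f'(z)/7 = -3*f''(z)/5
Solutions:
 f(z) = C1 + C2*erfi(2*sqrt(105)*z/21)


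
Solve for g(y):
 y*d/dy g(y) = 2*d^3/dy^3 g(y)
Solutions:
 g(y) = C1 + Integral(C2*airyai(2^(2/3)*y/2) + C3*airybi(2^(2/3)*y/2), y)


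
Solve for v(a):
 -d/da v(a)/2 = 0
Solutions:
 v(a) = C1


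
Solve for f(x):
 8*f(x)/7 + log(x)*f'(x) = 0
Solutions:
 f(x) = C1*exp(-8*li(x)/7)


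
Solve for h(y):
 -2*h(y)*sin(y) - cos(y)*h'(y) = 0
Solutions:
 h(y) = C1*cos(y)^2


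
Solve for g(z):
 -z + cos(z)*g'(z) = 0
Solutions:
 g(z) = C1 + Integral(z/cos(z), z)


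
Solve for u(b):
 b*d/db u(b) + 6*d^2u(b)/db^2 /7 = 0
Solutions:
 u(b) = C1 + C2*erf(sqrt(21)*b/6)


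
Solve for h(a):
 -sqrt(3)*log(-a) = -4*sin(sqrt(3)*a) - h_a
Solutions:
 h(a) = C1 + sqrt(3)*a*(log(-a) - 1) + 4*sqrt(3)*cos(sqrt(3)*a)/3


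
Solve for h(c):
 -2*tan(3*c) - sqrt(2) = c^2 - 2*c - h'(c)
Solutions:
 h(c) = C1 + c^3/3 - c^2 + sqrt(2)*c - 2*log(cos(3*c))/3


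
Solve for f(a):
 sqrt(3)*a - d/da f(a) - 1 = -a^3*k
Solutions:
 f(a) = C1 + a^4*k/4 + sqrt(3)*a^2/2 - a


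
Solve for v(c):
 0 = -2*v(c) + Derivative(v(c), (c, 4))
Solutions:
 v(c) = C1*exp(-2^(1/4)*c) + C2*exp(2^(1/4)*c) + C3*sin(2^(1/4)*c) + C4*cos(2^(1/4)*c)


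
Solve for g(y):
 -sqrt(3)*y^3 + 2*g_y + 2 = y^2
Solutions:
 g(y) = C1 + sqrt(3)*y^4/8 + y^3/6 - y


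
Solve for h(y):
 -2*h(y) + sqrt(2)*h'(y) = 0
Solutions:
 h(y) = C1*exp(sqrt(2)*y)


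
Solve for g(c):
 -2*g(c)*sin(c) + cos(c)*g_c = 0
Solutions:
 g(c) = C1/cos(c)^2


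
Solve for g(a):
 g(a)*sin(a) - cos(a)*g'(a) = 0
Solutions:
 g(a) = C1/cos(a)


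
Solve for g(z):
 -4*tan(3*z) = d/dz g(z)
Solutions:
 g(z) = C1 + 4*log(cos(3*z))/3


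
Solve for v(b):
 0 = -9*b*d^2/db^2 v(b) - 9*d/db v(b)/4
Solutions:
 v(b) = C1 + C2*b^(3/4)


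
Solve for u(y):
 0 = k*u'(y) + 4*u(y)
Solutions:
 u(y) = C1*exp(-4*y/k)


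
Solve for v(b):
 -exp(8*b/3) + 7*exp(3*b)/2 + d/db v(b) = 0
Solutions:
 v(b) = C1 + 3*exp(8*b/3)/8 - 7*exp(3*b)/6


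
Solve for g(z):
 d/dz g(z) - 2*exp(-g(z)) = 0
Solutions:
 g(z) = log(C1 + 2*z)


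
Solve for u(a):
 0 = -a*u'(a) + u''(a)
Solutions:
 u(a) = C1 + C2*erfi(sqrt(2)*a/2)


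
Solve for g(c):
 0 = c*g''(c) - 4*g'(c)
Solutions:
 g(c) = C1 + C2*c^5


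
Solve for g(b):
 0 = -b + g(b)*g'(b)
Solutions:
 g(b) = -sqrt(C1 + b^2)
 g(b) = sqrt(C1 + b^2)


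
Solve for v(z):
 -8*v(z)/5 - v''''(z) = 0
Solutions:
 v(z) = (C1*sin(2^(1/4)*5^(3/4)*z/5) + C2*cos(2^(1/4)*5^(3/4)*z/5))*exp(-2^(1/4)*5^(3/4)*z/5) + (C3*sin(2^(1/4)*5^(3/4)*z/5) + C4*cos(2^(1/4)*5^(3/4)*z/5))*exp(2^(1/4)*5^(3/4)*z/5)


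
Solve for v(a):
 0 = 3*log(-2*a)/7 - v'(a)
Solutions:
 v(a) = C1 + 3*a*log(-a)/7 + 3*a*(-1 + log(2))/7


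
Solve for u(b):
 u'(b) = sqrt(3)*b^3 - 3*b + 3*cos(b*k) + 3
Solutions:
 u(b) = C1 + sqrt(3)*b^4/4 - 3*b^2/2 + 3*b + 3*sin(b*k)/k


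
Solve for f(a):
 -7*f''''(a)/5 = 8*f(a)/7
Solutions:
 f(a) = (C1*sin(10^(1/4)*sqrt(7)*a/7) + C2*cos(10^(1/4)*sqrt(7)*a/7))*exp(-10^(1/4)*sqrt(7)*a/7) + (C3*sin(10^(1/4)*sqrt(7)*a/7) + C4*cos(10^(1/4)*sqrt(7)*a/7))*exp(10^(1/4)*sqrt(7)*a/7)


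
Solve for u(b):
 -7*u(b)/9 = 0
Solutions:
 u(b) = 0


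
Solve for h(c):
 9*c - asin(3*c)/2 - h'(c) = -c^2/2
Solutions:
 h(c) = C1 + c^3/6 + 9*c^2/2 - c*asin(3*c)/2 - sqrt(1 - 9*c^2)/6


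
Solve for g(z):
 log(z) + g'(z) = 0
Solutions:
 g(z) = C1 - z*log(z) + z


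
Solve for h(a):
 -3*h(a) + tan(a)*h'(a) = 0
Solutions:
 h(a) = C1*sin(a)^3


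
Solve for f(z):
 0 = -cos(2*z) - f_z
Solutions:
 f(z) = C1 - sin(2*z)/2


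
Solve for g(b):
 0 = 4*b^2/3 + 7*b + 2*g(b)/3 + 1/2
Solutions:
 g(b) = -2*b^2 - 21*b/2 - 3/4


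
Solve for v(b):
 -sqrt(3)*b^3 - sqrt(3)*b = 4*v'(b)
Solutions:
 v(b) = C1 - sqrt(3)*b^4/16 - sqrt(3)*b^2/8


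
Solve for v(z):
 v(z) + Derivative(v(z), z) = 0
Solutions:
 v(z) = C1*exp(-z)


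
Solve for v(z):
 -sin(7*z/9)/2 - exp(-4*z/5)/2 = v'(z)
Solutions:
 v(z) = C1 + 9*cos(7*z/9)/14 + 5*exp(-4*z/5)/8


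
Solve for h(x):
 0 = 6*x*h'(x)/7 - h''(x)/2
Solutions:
 h(x) = C1 + C2*erfi(sqrt(42)*x/7)


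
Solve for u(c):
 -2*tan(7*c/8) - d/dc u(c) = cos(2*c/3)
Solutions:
 u(c) = C1 + 16*log(cos(7*c/8))/7 - 3*sin(2*c/3)/2


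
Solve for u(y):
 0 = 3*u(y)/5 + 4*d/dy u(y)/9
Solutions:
 u(y) = C1*exp(-27*y/20)


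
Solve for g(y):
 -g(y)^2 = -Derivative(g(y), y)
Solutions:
 g(y) = -1/(C1 + y)


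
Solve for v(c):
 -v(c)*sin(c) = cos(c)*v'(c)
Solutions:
 v(c) = C1*cos(c)


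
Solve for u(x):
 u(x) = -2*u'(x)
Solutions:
 u(x) = C1*exp(-x/2)


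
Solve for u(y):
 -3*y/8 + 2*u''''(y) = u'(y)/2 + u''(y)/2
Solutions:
 u(y) = C1 + C2*exp(-3^(1/3)*y*(3^(1/3)/(sqrt(78) + 9)^(1/3) + (sqrt(78) + 9)^(1/3))/12)*sin(3^(1/6)*y*(-3^(2/3)*(sqrt(78) + 9)^(1/3) + 3/(sqrt(78) + 9)^(1/3))/12) + C3*exp(-3^(1/3)*y*(3^(1/3)/(sqrt(78) + 9)^(1/3) + (sqrt(78) + 9)^(1/3))/12)*cos(3^(1/6)*y*(-3^(2/3)*(sqrt(78) + 9)^(1/3) + 3/(sqrt(78) + 9)^(1/3))/12) + C4*exp(3^(1/3)*y*(3^(1/3)/(sqrt(78) + 9)^(1/3) + (sqrt(78) + 9)^(1/3))/6) - 3*y^2/8 + 3*y/4


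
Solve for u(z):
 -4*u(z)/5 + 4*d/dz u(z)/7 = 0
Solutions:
 u(z) = C1*exp(7*z/5)


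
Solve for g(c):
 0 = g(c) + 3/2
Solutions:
 g(c) = -3/2


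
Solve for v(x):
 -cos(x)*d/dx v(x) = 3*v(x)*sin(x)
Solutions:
 v(x) = C1*cos(x)^3


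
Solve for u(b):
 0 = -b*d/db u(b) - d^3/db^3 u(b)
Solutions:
 u(b) = C1 + Integral(C2*airyai(-b) + C3*airybi(-b), b)


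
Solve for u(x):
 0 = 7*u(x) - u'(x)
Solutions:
 u(x) = C1*exp(7*x)


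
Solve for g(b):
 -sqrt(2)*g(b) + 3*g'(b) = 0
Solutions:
 g(b) = C1*exp(sqrt(2)*b/3)


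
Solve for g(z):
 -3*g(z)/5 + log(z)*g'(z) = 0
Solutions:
 g(z) = C1*exp(3*li(z)/5)


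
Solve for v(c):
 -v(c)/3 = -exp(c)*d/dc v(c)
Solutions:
 v(c) = C1*exp(-exp(-c)/3)


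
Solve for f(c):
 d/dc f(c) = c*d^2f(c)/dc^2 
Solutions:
 f(c) = C1 + C2*c^2


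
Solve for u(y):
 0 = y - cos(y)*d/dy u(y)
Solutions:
 u(y) = C1 + Integral(y/cos(y), y)


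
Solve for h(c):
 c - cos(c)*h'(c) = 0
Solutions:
 h(c) = C1 + Integral(c/cos(c), c)


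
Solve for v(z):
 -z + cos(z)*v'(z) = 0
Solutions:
 v(z) = C1 + Integral(z/cos(z), z)


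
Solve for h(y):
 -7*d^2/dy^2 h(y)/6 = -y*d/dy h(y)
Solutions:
 h(y) = C1 + C2*erfi(sqrt(21)*y/7)


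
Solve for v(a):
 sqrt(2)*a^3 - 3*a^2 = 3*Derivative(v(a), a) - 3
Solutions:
 v(a) = C1 + sqrt(2)*a^4/12 - a^3/3 + a


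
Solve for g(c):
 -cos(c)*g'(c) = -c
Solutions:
 g(c) = C1 + Integral(c/cos(c), c)


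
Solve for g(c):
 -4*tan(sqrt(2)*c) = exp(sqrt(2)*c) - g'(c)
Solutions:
 g(c) = C1 + sqrt(2)*exp(sqrt(2)*c)/2 - 2*sqrt(2)*log(cos(sqrt(2)*c))


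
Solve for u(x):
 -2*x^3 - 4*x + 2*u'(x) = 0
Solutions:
 u(x) = C1 + x^4/4 + x^2


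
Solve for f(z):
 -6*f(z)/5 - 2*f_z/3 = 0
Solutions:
 f(z) = C1*exp(-9*z/5)


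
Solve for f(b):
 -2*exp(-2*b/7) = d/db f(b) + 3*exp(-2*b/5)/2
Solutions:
 f(b) = C1 + 15*exp(-2*b/5)/4 + 7*exp(-2*b/7)


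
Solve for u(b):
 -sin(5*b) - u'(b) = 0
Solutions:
 u(b) = C1 + cos(5*b)/5


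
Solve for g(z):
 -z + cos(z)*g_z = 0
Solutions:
 g(z) = C1 + Integral(z/cos(z), z)


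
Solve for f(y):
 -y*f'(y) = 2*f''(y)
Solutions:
 f(y) = C1 + C2*erf(y/2)


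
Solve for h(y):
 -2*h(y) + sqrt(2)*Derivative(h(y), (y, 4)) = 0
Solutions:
 h(y) = C1*exp(-2^(1/8)*y) + C2*exp(2^(1/8)*y) + C3*sin(2^(1/8)*y) + C4*cos(2^(1/8)*y)


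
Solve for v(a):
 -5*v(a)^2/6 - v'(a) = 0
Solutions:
 v(a) = 6/(C1 + 5*a)


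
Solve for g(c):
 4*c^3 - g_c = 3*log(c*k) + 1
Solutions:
 g(c) = C1 + c^4 - 3*c*log(c*k) + 2*c


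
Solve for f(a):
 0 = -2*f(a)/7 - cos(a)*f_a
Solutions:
 f(a) = C1*(sin(a) - 1)^(1/7)/(sin(a) + 1)^(1/7)


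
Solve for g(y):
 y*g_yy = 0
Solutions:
 g(y) = C1 + C2*y


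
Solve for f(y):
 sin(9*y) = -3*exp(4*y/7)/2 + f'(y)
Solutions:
 f(y) = C1 + 21*exp(4*y/7)/8 - cos(9*y)/9


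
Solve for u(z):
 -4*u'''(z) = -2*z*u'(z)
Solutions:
 u(z) = C1 + Integral(C2*airyai(2^(2/3)*z/2) + C3*airybi(2^(2/3)*z/2), z)


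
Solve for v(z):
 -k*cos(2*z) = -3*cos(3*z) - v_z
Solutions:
 v(z) = C1 + k*sin(2*z)/2 - sin(3*z)


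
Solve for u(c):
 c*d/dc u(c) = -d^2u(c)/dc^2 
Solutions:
 u(c) = C1 + C2*erf(sqrt(2)*c/2)


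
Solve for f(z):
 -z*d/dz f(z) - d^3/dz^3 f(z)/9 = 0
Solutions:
 f(z) = C1 + Integral(C2*airyai(-3^(2/3)*z) + C3*airybi(-3^(2/3)*z), z)


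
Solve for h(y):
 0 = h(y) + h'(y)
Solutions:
 h(y) = C1*exp(-y)


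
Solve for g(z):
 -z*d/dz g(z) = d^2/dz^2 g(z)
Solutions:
 g(z) = C1 + C2*erf(sqrt(2)*z/2)


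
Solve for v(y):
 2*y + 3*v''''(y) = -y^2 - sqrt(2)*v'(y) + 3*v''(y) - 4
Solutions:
 v(y) = C1 + C2*exp(2^(1/6)*3^(1/3)*y*(2*3^(1/3)/(sqrt(3) + 3)^(1/3) + 2^(2/3)*(sqrt(3) + 3)^(1/3))/12)*sin(6^(1/6)*y*(-6^(2/3)*(sqrt(3) + 3)^(1/3) + 6/(sqrt(3) + 3)^(1/3))/12) + C3*exp(2^(1/6)*3^(1/3)*y*(2*3^(1/3)/(sqrt(3) + 3)^(1/3) + 2^(2/3)*(sqrt(3) + 3)^(1/3))/12)*cos(6^(1/6)*y*(-6^(2/3)*(sqrt(3) + 3)^(1/3) + 6/(sqrt(3) + 3)^(1/3))/12) + C4*exp(-2^(1/6)*3^(1/3)*y*(2*3^(1/3)/(sqrt(3) + 3)^(1/3) + 2^(2/3)*(sqrt(3) + 3)^(1/3))/6) - sqrt(2)*y^3/6 - 3*y^2/2 - sqrt(2)*y^2/2 - 13*sqrt(2)*y/2 - 3*y


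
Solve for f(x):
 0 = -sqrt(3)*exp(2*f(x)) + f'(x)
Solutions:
 f(x) = log(-sqrt(-1/(C1 + sqrt(3)*x))) - log(2)/2
 f(x) = log(-1/(C1 + sqrt(3)*x))/2 - log(2)/2


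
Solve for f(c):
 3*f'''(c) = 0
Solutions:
 f(c) = C1 + C2*c + C3*c^2


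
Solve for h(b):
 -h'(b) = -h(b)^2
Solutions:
 h(b) = -1/(C1 + b)


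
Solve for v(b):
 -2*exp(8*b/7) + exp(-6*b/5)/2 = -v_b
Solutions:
 v(b) = C1 + 7*exp(8*b/7)/4 + 5*exp(-6*b/5)/12


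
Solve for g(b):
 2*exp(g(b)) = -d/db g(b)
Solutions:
 g(b) = log(1/(C1 + 2*b))


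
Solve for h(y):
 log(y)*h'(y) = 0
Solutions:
 h(y) = C1


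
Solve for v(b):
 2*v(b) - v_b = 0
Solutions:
 v(b) = C1*exp(2*b)


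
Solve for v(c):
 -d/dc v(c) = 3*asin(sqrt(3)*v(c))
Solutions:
 Integral(1/asin(sqrt(3)*_y), (_y, v(c))) = C1 - 3*c


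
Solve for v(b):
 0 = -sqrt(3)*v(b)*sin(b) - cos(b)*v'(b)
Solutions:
 v(b) = C1*cos(b)^(sqrt(3))


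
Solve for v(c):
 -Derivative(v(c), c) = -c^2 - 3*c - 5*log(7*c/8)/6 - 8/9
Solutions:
 v(c) = C1 + c^3/3 + 3*c^2/2 + 5*c*log(c)/6 - 5*c*log(2)/2 + c/18 + 5*c*log(7)/6


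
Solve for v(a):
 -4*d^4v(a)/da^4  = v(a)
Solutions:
 v(a) = (C1*sin(a/2) + C2*cos(a/2))*exp(-a/2) + (C3*sin(a/2) + C4*cos(a/2))*exp(a/2)


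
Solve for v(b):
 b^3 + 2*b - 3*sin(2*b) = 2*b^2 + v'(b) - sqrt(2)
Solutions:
 v(b) = C1 + b^4/4 - 2*b^3/3 + b^2 + sqrt(2)*b + 3*cos(2*b)/2


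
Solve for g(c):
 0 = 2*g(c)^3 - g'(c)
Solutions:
 g(c) = -sqrt(2)*sqrt(-1/(C1 + 2*c))/2
 g(c) = sqrt(2)*sqrt(-1/(C1 + 2*c))/2


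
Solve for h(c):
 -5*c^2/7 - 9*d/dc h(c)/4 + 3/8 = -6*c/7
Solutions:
 h(c) = C1 - 20*c^3/189 + 4*c^2/21 + c/6


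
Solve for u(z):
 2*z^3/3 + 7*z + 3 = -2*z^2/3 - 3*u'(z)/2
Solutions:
 u(z) = C1 - z^4/9 - 4*z^3/27 - 7*z^2/3 - 2*z


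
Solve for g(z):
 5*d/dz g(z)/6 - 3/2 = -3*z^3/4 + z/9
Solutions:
 g(z) = C1 - 9*z^4/40 + z^2/15 + 9*z/5


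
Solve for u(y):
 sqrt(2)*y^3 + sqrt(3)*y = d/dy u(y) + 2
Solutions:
 u(y) = C1 + sqrt(2)*y^4/4 + sqrt(3)*y^2/2 - 2*y


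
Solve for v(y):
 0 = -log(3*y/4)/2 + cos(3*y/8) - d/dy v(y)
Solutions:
 v(y) = C1 - y*log(y)/2 - y*log(3)/2 + y/2 + y*log(2) + 8*sin(3*y/8)/3


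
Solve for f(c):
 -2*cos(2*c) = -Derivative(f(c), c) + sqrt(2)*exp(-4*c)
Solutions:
 f(c) = C1 + sin(2*c) - sqrt(2)*exp(-4*c)/4


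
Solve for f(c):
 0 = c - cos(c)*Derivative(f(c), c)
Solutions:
 f(c) = C1 + Integral(c/cos(c), c)


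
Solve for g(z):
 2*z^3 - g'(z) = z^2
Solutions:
 g(z) = C1 + z^4/2 - z^3/3


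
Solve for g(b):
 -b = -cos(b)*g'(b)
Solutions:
 g(b) = C1 + Integral(b/cos(b), b)


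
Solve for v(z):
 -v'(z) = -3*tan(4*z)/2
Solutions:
 v(z) = C1 - 3*log(cos(4*z))/8


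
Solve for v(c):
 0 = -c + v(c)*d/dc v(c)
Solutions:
 v(c) = -sqrt(C1 + c^2)
 v(c) = sqrt(C1 + c^2)


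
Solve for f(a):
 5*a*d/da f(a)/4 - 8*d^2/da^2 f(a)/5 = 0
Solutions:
 f(a) = C1 + C2*erfi(5*a/8)


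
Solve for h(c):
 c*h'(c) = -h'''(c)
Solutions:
 h(c) = C1 + Integral(C2*airyai(-c) + C3*airybi(-c), c)


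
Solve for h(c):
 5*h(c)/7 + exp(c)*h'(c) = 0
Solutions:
 h(c) = C1*exp(5*exp(-c)/7)


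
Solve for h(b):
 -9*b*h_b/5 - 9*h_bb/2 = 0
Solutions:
 h(b) = C1 + C2*erf(sqrt(5)*b/5)


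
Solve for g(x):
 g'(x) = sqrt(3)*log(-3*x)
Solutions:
 g(x) = C1 + sqrt(3)*x*log(-x) + sqrt(3)*x*(-1 + log(3))


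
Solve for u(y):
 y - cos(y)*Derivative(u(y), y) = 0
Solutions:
 u(y) = C1 + Integral(y/cos(y), y)


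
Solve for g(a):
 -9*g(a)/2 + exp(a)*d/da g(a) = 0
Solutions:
 g(a) = C1*exp(-9*exp(-a)/2)


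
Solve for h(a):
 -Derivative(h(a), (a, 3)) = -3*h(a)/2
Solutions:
 h(a) = C3*exp(2^(2/3)*3^(1/3)*a/2) + (C1*sin(2^(2/3)*3^(5/6)*a/4) + C2*cos(2^(2/3)*3^(5/6)*a/4))*exp(-2^(2/3)*3^(1/3)*a/4)


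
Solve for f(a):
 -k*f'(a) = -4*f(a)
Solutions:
 f(a) = C1*exp(4*a/k)


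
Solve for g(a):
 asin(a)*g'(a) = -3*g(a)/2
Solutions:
 g(a) = C1*exp(-3*Integral(1/asin(a), a)/2)


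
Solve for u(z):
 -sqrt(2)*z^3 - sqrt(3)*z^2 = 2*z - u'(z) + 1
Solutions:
 u(z) = C1 + sqrt(2)*z^4/4 + sqrt(3)*z^3/3 + z^2 + z


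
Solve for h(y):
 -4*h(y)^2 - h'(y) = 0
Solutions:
 h(y) = 1/(C1 + 4*y)


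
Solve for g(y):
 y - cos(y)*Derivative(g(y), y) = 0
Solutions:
 g(y) = C1 + Integral(y/cos(y), y)


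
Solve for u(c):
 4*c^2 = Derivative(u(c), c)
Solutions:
 u(c) = C1 + 4*c^3/3


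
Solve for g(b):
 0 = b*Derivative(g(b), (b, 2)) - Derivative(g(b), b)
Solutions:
 g(b) = C1 + C2*b^2


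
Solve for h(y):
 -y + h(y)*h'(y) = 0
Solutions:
 h(y) = -sqrt(C1 + y^2)
 h(y) = sqrt(C1 + y^2)


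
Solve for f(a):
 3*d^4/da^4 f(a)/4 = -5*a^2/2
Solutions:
 f(a) = C1 + C2*a + C3*a^2 + C4*a^3 - a^6/108


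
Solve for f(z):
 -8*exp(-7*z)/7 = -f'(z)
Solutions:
 f(z) = C1 - 8*exp(-7*z)/49


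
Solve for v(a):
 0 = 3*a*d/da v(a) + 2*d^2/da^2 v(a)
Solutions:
 v(a) = C1 + C2*erf(sqrt(3)*a/2)


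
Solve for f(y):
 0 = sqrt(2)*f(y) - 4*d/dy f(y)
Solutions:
 f(y) = C1*exp(sqrt(2)*y/4)


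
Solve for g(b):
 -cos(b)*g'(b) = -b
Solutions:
 g(b) = C1 + Integral(b/cos(b), b)


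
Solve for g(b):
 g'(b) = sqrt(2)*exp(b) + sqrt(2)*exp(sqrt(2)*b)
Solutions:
 g(b) = C1 + sqrt(2)*exp(b) + exp(sqrt(2)*b)


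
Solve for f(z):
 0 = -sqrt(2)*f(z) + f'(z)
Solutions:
 f(z) = C1*exp(sqrt(2)*z)


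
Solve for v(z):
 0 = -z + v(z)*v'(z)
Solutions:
 v(z) = -sqrt(C1 + z^2)
 v(z) = sqrt(C1 + z^2)


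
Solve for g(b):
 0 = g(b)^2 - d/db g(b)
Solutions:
 g(b) = -1/(C1 + b)


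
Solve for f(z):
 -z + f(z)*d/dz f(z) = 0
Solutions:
 f(z) = -sqrt(C1 + z^2)
 f(z) = sqrt(C1 + z^2)


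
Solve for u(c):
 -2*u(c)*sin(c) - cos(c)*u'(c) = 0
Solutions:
 u(c) = C1*cos(c)^2


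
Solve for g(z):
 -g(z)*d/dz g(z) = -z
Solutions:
 g(z) = -sqrt(C1 + z^2)
 g(z) = sqrt(C1 + z^2)


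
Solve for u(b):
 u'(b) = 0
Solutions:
 u(b) = C1


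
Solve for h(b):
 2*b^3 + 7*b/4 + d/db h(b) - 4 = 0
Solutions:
 h(b) = C1 - b^4/2 - 7*b^2/8 + 4*b


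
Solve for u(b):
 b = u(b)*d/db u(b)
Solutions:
 u(b) = -sqrt(C1 + b^2)
 u(b) = sqrt(C1 + b^2)


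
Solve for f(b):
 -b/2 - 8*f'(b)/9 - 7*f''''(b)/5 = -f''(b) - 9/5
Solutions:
 f(b) = C1 + C2*exp(105^(1/3)*b*(105^(1/3)/(sqrt(679) + 28)^(1/3) + (sqrt(679) + 28)^(1/3))/42)*sin(3^(1/6)*35^(1/3)*b*(-3^(2/3)*(sqrt(679) + 28)^(1/3) + 3*35^(1/3)/(sqrt(679) + 28)^(1/3))/42) + C3*exp(105^(1/3)*b*(105^(1/3)/(sqrt(679) + 28)^(1/3) + (sqrt(679) + 28)^(1/3))/42)*cos(3^(1/6)*35^(1/3)*b*(-3^(2/3)*(sqrt(679) + 28)^(1/3) + 3*35^(1/3)/(sqrt(679) + 28)^(1/3))/42) + C4*exp(-105^(1/3)*b*(105^(1/3)/(sqrt(679) + 28)^(1/3) + (sqrt(679) + 28)^(1/3))/21) - 9*b^2/32 + 891*b/640


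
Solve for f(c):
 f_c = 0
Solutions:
 f(c) = C1


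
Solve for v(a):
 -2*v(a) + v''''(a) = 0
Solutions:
 v(a) = C1*exp(-2^(1/4)*a) + C2*exp(2^(1/4)*a) + C3*sin(2^(1/4)*a) + C4*cos(2^(1/4)*a)
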